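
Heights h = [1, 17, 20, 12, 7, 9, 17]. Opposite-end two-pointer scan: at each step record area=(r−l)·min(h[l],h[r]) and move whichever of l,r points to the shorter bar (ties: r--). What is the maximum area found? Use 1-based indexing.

max area = 85

[1,7] min(1,17)*6=6 best=6 * → l++
[2,7] min(17,17)*5=85 best=85 * → r--
[2,6] min(17,9)*4=36 best=85 → r--
[2,5] min(17,7)*3=21 best=85 → r--
[2,4] min(17,12)*2=24 best=85 → r--
[2,3] min(17,20)*1=17 best=85 → l++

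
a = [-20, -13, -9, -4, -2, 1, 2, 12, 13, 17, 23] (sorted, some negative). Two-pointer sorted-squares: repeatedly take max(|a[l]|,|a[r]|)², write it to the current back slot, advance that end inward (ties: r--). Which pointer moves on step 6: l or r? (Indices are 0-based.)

r

l=0 r=10: |-20|<=|23| out[10]=529, r--
l=0 r=9: |-20|>|17| out[9]=400, l++
l=1 r=9: |-13|<=|17| out[8]=289, r--
l=1 r=8: |-13|<=|13| out[7]=169, r--
l=1 r=7: |-13|>|12| out[6]=169, l++
l=2 r=7: |-9|<=|12| out[5]=144, r--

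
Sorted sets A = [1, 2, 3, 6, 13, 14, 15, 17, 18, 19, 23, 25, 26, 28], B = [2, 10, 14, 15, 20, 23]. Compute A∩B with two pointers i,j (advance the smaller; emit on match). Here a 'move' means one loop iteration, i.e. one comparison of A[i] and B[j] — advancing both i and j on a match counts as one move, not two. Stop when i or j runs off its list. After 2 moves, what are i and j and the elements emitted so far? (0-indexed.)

i=0 j=0: 1<2, i++
i=1 j=0: 2==2 emit, i++,j++

i=2, j=1, emitted=[2]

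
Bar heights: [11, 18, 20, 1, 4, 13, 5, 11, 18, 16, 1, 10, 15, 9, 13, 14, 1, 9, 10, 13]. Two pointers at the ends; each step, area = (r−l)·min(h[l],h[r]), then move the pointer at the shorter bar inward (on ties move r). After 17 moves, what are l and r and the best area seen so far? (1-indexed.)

l=2, r=4, best area=234

[1,20] min(11,13)*19=209 best=209 * → l++
[2,20] min(18,13)*18=234 best=234 * → r--
[2,19] min(18,10)*17=170 best=234 → r--
[2,18] min(18,9)*16=144 best=234 → r--
[2,17] min(18,1)*15=15 best=234 → r--
[2,16] min(18,14)*14=196 best=234 → r--
[2,15] min(18,13)*13=169 best=234 → r--
[2,14] min(18,9)*12=108 best=234 → r--
[2,13] min(18,15)*11=165 best=234 → r--
[2,12] min(18,10)*10=100 best=234 → r--
[2,11] min(18,1)*9=9 best=234 → r--
[2,10] min(18,16)*8=128 best=234 → r--
[2,9] min(18,18)*7=126 best=234 → r--
[2,8] min(18,11)*6=66 best=234 → r--
[2,7] min(18,5)*5=25 best=234 → r--
[2,6] min(18,13)*4=52 best=234 → r--
[2,5] min(18,4)*3=12 best=234 → r--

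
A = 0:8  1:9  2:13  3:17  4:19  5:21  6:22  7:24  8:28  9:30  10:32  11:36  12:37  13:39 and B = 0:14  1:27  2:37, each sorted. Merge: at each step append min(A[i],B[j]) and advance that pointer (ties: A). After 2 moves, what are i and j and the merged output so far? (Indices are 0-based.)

i=2, j=0, merged so far=[8, 9]

i=0 j=0: A[i]=8<=B[j]=14 take 8, i++
i=1 j=0: A[i]=9<=B[j]=14 take 9, i++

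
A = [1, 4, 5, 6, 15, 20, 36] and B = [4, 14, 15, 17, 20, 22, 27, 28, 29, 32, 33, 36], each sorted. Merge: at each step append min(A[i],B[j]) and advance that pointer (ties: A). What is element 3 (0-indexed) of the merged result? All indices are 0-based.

i=0 j=0: A[i]=1<=B[j]=4 take 1, i++
i=1 j=0: A[i]=4<=B[j]=4 take 4, i++
i=2 j=0: A[i]=5>B[j]=4 take 4, j++
i=2 j=1: A[i]=5<=B[j]=14 take 5, i++
i=3 j=1: A[i]=6<=B[j]=14 take 6, i++
i=4 j=1: A[i]=15>B[j]=14 take 14, j++
i=4 j=2: A[i]=15<=B[j]=15 take 15, i++
i=5 j=2: A[i]=20>B[j]=15 take 15, j++
i=5 j=3: A[i]=20>B[j]=17 take 17, j++
i=5 j=4: A[i]=20<=B[j]=20 take 20, i++
i=6 j=4: A[i]=36>B[j]=20 take 20, j++
i=6 j=5: A[i]=36>B[j]=22 take 22, j++
i=6 j=6: A[i]=36>B[j]=27 take 27, j++
i=6 j=7: A[i]=36>B[j]=28 take 28, j++
i=6 j=8: A[i]=36>B[j]=29 take 29, j++
i=6 j=9: A[i]=36>B[j]=32 take 32, j++
i=6 j=10: A[i]=36>B[j]=33 take 33, j++
i=6 j=11: A[i]=36<=B[j]=36 take 36, i++
i=7 j=11: A done, take B[j]=36, j++

merged[3] = 5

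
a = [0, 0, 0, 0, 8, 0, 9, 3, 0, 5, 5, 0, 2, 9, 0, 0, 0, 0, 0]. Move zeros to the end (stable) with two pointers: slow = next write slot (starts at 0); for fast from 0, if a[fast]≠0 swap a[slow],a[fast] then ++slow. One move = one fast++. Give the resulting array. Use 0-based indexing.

[8, 9, 3, 5, 5, 2, 9, 0, 0, 0, 0, 0, 0, 0, 0, 0, 0, 0, 0]

(s=0,f=0) a[fast]=0 → fast++
(s=0,f=1) a[fast]=0 → fast++
(s=0,f=2) a[fast]=0 → fast++
(s=0,f=3) a[fast]=0 → fast++
(s=0,f=4) a[fast]=8≠0 swap→a[0]=8 → slow++,fast++
(s=1,f=5) a[fast]=0 → fast++
(s=1,f=6) a[fast]=9≠0 swap→a[1]=9 → slow++,fast++
(s=2,f=7) a[fast]=3≠0 swap→a[2]=3 → slow++,fast++
(s=3,f=8) a[fast]=0 → fast++
(s=3,f=9) a[fast]=5≠0 swap→a[3]=5 → slow++,fast++
(s=4,f=10) a[fast]=5≠0 swap→a[4]=5 → slow++,fast++
(s=5,f=11) a[fast]=0 → fast++
(s=5,f=12) a[fast]=2≠0 swap→a[5]=2 → slow++,fast++
(s=6,f=13) a[fast]=9≠0 swap→a[6]=9 → slow++,fast++
(s=7,f=14) a[fast]=0 → fast++
(s=7,f=15) a[fast]=0 → fast++
(s=7,f=16) a[fast]=0 → fast++
(s=7,f=17) a[fast]=0 → fast++
(s=7,f=18) a[fast]=0 → fast++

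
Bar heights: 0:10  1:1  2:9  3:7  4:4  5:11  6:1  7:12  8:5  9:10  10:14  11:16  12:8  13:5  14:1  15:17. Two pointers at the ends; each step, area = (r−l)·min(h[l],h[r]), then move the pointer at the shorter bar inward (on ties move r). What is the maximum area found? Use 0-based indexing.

[0,15] min(10,17)*15=150 best=150 * → l++
[1,15] min(1,17)*14=14 best=150 → l++
[2,15] min(9,17)*13=117 best=150 → l++
[3,15] min(7,17)*12=84 best=150 → l++
[4,15] min(4,17)*11=44 best=150 → l++
[5,15] min(11,17)*10=110 best=150 → l++
[6,15] min(1,17)*9=9 best=150 → l++
[7,15] min(12,17)*8=96 best=150 → l++
[8,15] min(5,17)*7=35 best=150 → l++
[9,15] min(10,17)*6=60 best=150 → l++
[10,15] min(14,17)*5=70 best=150 → l++
[11,15] min(16,17)*4=64 best=150 → l++
[12,15] min(8,17)*3=24 best=150 → l++
[13,15] min(5,17)*2=10 best=150 → l++
[14,15] min(1,17)*1=1 best=150 → l++

max area = 150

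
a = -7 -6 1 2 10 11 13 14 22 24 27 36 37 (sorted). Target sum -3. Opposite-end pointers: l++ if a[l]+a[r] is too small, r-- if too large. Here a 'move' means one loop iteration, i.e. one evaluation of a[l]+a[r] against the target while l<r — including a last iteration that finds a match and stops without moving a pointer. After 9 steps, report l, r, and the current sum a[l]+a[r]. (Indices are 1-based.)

l=1 r=13: -7+37=30 >-3, r--
l=1 r=12: -7+36=29 >-3, r--
l=1 r=11: -7+27=20 >-3, r--
l=1 r=10: -7+24=17 >-3, r--
l=1 r=9: -7+22=15 >-3, r--
l=1 r=8: -7+14=7 >-3, r--
l=1 r=7: -7+13=6 >-3, r--
l=1 r=6: -7+11=4 >-3, r--
l=1 r=5: -7+10=3 >-3, r--

l=1, r=4, sum=-5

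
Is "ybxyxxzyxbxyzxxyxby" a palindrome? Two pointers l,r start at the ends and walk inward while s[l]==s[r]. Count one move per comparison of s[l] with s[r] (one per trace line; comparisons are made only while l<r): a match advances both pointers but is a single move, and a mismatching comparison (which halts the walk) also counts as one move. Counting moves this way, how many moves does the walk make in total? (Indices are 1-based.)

9 moves

[1,19] 'y'=='y' → l++,r--
[2,18] 'b'=='b' → l++,r--
[3,17] 'x'=='x' → l++,r--
[4,16] 'y'=='y' → l++,r--
[5,15] 'x'=='x' → l++,r--
[6,14] 'x'=='x' → l++,r--
[7,13] 'z'=='z' → l++,r--
[8,12] 'y'=='y' → l++,r--
[9,11] 'x'=='x' → l++,r--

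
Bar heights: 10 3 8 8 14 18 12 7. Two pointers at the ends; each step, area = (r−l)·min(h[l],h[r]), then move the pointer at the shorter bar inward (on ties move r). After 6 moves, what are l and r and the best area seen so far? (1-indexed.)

l=5, r=6, best area=60

l=1 r=8: min(10,7)*7=49 best=49 *, r--
l=1 r=7: min(10,12)*6=60 best=60 *, l++
l=2 r=7: min(3,12)*5=15 best=60, l++
l=3 r=7: min(8,12)*4=32 best=60, l++
l=4 r=7: min(8,12)*3=24 best=60, l++
l=5 r=7: min(14,12)*2=24 best=60, r--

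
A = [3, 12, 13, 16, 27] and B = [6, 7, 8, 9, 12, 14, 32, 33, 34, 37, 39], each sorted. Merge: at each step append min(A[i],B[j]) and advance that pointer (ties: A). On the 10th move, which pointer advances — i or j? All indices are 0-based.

i

[i=0,j=0] A[i]=3<=B[j]=6 take 3 → i++
[i=1,j=0] A[i]=12>B[j]=6 take 6 → j++
[i=1,j=1] A[i]=12>B[j]=7 take 7 → j++
[i=1,j=2] A[i]=12>B[j]=8 take 8 → j++
[i=1,j=3] A[i]=12>B[j]=9 take 9 → j++
[i=1,j=4] A[i]=12<=B[j]=12 take 12 → i++
[i=2,j=4] A[i]=13>B[j]=12 take 12 → j++
[i=2,j=5] A[i]=13<=B[j]=14 take 13 → i++
[i=3,j=5] A[i]=16>B[j]=14 take 14 → j++
[i=3,j=6] A[i]=16<=B[j]=32 take 16 → i++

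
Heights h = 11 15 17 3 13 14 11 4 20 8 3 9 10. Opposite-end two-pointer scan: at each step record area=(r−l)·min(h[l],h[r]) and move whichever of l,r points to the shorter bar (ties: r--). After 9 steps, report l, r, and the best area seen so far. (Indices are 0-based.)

[0,12] min(11,10)*12=120 best=120 * → r--
[0,11] min(11,9)*11=99 best=120 → r--
[0,10] min(11,3)*10=30 best=120 → r--
[0,9] min(11,8)*9=72 best=120 → r--
[0,8] min(11,20)*8=88 best=120 → l++
[1,8] min(15,20)*7=105 best=120 → l++
[2,8] min(17,20)*6=102 best=120 → l++
[3,8] min(3,20)*5=15 best=120 → l++
[4,8] min(13,20)*4=52 best=120 → l++

l=5, r=8, best area=120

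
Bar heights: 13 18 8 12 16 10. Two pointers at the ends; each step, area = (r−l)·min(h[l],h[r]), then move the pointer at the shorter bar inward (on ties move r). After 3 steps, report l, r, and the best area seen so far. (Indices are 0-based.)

l=1, r=3, best area=52

l=0 r=5: min(13,10)*5=50 best=50 *, r--
l=0 r=4: min(13,16)*4=52 best=52 *, l++
l=1 r=4: min(18,16)*3=48 best=52, r--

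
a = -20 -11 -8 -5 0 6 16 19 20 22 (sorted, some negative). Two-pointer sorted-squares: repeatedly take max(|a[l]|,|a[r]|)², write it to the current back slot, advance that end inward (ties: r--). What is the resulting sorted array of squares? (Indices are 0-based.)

[0, 25, 36, 64, 121, 256, 361, 400, 400, 484]

l=0 r=9: |-20|<=|22| out[9]=484, r--
l=0 r=8: |-20|<=|20| out[8]=400, r--
l=0 r=7: |-20|>|19| out[7]=400, l++
l=1 r=7: |-11|<=|19| out[6]=361, r--
l=1 r=6: |-11|<=|16| out[5]=256, r--
l=1 r=5: |-11|>|6| out[4]=121, l++
l=2 r=5: |-8|>|6| out[3]=64, l++
l=3 r=5: |-5|<=|6| out[2]=36, r--
l=3 r=4: |-5|>|0| out[1]=25, l++
l=4 r=4: |0|<=|0| out[0]=0, r--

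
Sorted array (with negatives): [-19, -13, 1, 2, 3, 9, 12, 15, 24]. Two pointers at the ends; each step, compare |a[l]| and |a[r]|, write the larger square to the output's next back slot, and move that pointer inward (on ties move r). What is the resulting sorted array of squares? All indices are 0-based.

[0,8] |-19|<=|24| out[8]=576 → r--
[0,7] |-19|>|15| out[7]=361 → l++
[1,7] |-13|<=|15| out[6]=225 → r--
[1,6] |-13|>|12| out[5]=169 → l++
[2,6] |1|<=|12| out[4]=144 → r--
[2,5] |1|<=|9| out[3]=81 → r--
[2,4] |1|<=|3| out[2]=9 → r--
[2,3] |1|<=|2| out[1]=4 → r--
[2,2] |1|<=|1| out[0]=1 → r--

[1, 4, 9, 81, 144, 169, 225, 361, 576]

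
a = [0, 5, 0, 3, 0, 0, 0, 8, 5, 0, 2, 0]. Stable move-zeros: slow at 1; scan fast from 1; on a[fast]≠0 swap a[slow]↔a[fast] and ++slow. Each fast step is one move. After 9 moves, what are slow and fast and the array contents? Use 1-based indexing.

(s=1,f=1) a[fast]=0 → fast++
(s=1,f=2) a[fast]=5≠0 swap→a[1]=5 → slow++,fast++
(s=2,f=3) a[fast]=0 → fast++
(s=2,f=4) a[fast]=3≠0 swap→a[2]=3 → slow++,fast++
(s=3,f=5) a[fast]=0 → fast++
(s=3,f=6) a[fast]=0 → fast++
(s=3,f=7) a[fast]=0 → fast++
(s=3,f=8) a[fast]=8≠0 swap→a[3]=8 → slow++,fast++
(s=4,f=9) a[fast]=5≠0 swap→a[4]=5 → slow++,fast++

slow=5, fast=10, a=[5, 3, 8, 5, 0, 0, 0, 0, 0, 0, 2, 0]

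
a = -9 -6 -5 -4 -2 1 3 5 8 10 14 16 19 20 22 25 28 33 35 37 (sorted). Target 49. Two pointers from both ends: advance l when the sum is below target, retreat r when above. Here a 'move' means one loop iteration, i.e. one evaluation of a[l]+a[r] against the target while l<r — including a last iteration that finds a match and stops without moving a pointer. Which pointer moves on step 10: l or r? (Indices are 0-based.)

l

l=0 r=19: -9+37=28 <49, l++
l=1 r=19: -6+37=31 <49, l++
l=2 r=19: -5+37=32 <49, l++
l=3 r=19: -4+37=33 <49, l++
l=4 r=19: -2+37=35 <49, l++
l=5 r=19: 1+37=38 <49, l++
l=6 r=19: 3+37=40 <49, l++
l=7 r=19: 5+37=42 <49, l++
l=8 r=19: 8+37=45 <49, l++
l=9 r=19: 10+37=47 <49, l++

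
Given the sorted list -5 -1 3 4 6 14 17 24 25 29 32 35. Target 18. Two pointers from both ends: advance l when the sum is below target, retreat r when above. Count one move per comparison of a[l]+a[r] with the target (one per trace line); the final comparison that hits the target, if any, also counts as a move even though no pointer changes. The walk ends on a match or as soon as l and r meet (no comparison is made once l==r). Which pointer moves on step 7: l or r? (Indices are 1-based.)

l

l=1 r=12: -5+35=30 >18, r--
l=1 r=11: -5+32=27 >18, r--
l=1 r=10: -5+29=24 >18, r--
l=1 r=9: -5+25=20 >18, r--
l=1 r=8: -5+24=19 >18, r--
l=1 r=7: -5+17=12 <18, l++
l=2 r=7: -1+17=16 <18, l++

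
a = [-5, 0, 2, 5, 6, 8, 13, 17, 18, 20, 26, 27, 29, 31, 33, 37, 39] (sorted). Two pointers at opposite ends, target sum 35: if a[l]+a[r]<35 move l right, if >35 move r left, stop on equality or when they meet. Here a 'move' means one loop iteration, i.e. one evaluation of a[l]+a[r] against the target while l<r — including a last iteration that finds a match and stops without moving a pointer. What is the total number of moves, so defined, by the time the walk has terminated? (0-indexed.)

l=0 r=16: -5+39=34 <35, l++
l=1 r=16: 0+39=39 >35, r--
l=1 r=15: 0+37=37 >35, r--
l=1 r=14: 0+33=33 <35, l++
l=2 r=14: 2+33=35, found

5 moves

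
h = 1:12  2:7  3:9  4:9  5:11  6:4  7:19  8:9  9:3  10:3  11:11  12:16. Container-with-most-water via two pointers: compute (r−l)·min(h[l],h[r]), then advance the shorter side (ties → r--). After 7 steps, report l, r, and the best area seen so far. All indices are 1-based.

[1,12] min(12,16)*11=132 best=132 * → l++
[2,12] min(7,16)*10=70 best=132 → l++
[3,12] min(9,16)*9=81 best=132 → l++
[4,12] min(9,16)*8=72 best=132 → l++
[5,12] min(11,16)*7=77 best=132 → l++
[6,12] min(4,16)*6=24 best=132 → l++
[7,12] min(19,16)*5=80 best=132 → r--

l=7, r=11, best area=132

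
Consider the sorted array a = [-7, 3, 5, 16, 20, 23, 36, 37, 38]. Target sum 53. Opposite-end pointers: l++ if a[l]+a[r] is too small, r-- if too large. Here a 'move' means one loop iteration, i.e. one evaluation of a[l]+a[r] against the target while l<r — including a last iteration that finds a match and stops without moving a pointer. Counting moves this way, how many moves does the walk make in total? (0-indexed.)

l=0 r=8: -7+38=31 <53, l++
l=1 r=8: 3+38=41 <53, l++
l=2 r=8: 5+38=43 <53, l++
l=3 r=8: 16+38=54 >53, r--
l=3 r=7: 16+37=53, found

5 moves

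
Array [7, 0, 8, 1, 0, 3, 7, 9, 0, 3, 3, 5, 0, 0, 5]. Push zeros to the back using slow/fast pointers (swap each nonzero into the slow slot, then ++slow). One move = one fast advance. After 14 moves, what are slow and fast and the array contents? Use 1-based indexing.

slow=10, fast=15, a=[7, 8, 1, 3, 7, 9, 3, 3, 5, 0, 0, 0, 0, 0, 5]

(s=1,f=1) a[fast]=7≠0 swap→a[1]=7 → slow++,fast++
(s=2,f=2) a[fast]=0 → fast++
(s=2,f=3) a[fast]=8≠0 swap→a[2]=8 → slow++,fast++
(s=3,f=4) a[fast]=1≠0 swap→a[3]=1 → slow++,fast++
(s=4,f=5) a[fast]=0 → fast++
(s=4,f=6) a[fast]=3≠0 swap→a[4]=3 → slow++,fast++
(s=5,f=7) a[fast]=7≠0 swap→a[5]=7 → slow++,fast++
(s=6,f=8) a[fast]=9≠0 swap→a[6]=9 → slow++,fast++
(s=7,f=9) a[fast]=0 → fast++
(s=7,f=10) a[fast]=3≠0 swap→a[7]=3 → slow++,fast++
(s=8,f=11) a[fast]=3≠0 swap→a[8]=3 → slow++,fast++
(s=9,f=12) a[fast]=5≠0 swap→a[9]=5 → slow++,fast++
(s=10,f=13) a[fast]=0 → fast++
(s=10,f=14) a[fast]=0 → fast++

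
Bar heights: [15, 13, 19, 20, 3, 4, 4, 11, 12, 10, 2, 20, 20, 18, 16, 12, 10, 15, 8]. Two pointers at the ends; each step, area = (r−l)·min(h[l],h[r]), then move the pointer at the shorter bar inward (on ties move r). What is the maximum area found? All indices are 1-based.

l=1 r=19: min(15,8)*18=144 best=144 *, r--
l=1 r=18: min(15,15)*17=255 best=255 *, r--
l=1 r=17: min(15,10)*16=160 best=255, r--
l=1 r=16: min(15,12)*15=180 best=255, r--
l=1 r=15: min(15,16)*14=210 best=255, l++
l=2 r=15: min(13,16)*13=169 best=255, l++
l=3 r=15: min(19,16)*12=192 best=255, r--
l=3 r=14: min(19,18)*11=198 best=255, r--
l=3 r=13: min(19,20)*10=190 best=255, l++
l=4 r=13: min(20,20)*9=180 best=255, r--
l=4 r=12: min(20,20)*8=160 best=255, r--
l=4 r=11: min(20,2)*7=14 best=255, r--
l=4 r=10: min(20,10)*6=60 best=255, r--
l=4 r=9: min(20,12)*5=60 best=255, r--
l=4 r=8: min(20,11)*4=44 best=255, r--
l=4 r=7: min(20,4)*3=12 best=255, r--
l=4 r=6: min(20,4)*2=8 best=255, r--
l=4 r=5: min(20,3)*1=3 best=255, r--

max area = 255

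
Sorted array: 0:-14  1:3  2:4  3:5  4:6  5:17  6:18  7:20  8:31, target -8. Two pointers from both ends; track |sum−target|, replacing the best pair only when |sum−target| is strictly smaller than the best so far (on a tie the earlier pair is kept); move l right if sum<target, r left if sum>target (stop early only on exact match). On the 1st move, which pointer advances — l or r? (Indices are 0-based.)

[0,8] -14+31=17 d=25 * → r--

r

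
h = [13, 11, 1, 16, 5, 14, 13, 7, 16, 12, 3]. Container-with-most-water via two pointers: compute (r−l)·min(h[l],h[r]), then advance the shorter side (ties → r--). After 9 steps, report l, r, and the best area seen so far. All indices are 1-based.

l=4, r=5, best area=108

l=1 r=11: min(13,3)*10=30 best=30 *, r--
l=1 r=10: min(13,12)*9=108 best=108 *, r--
l=1 r=9: min(13,16)*8=104 best=108, l++
l=2 r=9: min(11,16)*7=77 best=108, l++
l=3 r=9: min(1,16)*6=6 best=108, l++
l=4 r=9: min(16,16)*5=80 best=108, r--
l=4 r=8: min(16,7)*4=28 best=108, r--
l=4 r=7: min(16,13)*3=39 best=108, r--
l=4 r=6: min(16,14)*2=28 best=108, r--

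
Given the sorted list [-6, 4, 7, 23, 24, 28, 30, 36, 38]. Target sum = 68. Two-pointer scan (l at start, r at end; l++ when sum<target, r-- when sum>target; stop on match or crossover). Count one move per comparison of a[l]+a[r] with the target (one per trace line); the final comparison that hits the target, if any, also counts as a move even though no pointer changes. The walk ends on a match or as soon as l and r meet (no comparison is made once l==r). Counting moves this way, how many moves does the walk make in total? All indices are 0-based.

7 moves

l=0 r=8: -6+38=32 <68, l++
l=1 r=8: 4+38=42 <68, l++
l=2 r=8: 7+38=45 <68, l++
l=3 r=8: 23+38=61 <68, l++
l=4 r=8: 24+38=62 <68, l++
l=5 r=8: 28+38=66 <68, l++
l=6 r=8: 30+38=68, found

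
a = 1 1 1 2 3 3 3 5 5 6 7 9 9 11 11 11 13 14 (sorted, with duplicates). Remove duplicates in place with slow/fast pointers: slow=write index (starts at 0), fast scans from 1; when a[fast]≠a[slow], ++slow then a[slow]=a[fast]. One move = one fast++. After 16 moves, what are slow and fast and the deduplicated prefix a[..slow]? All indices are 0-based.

slow=8, fast=17, prefix=[1, 2, 3, 5, 6, 7, 9, 11, 13]

(s=0,f=1) a[fast]=1=a[slow] dup → fast++
(s=0,f=2) a[fast]=1=a[slow] dup → fast++
(s=0,f=3) a[fast]=2≠a[slow]=1 write a[1]=2 → slow++,fast++
(s=1,f=4) a[fast]=3≠a[slow]=2 write a[2]=3 → slow++,fast++
(s=2,f=5) a[fast]=3=a[slow] dup → fast++
(s=2,f=6) a[fast]=3=a[slow] dup → fast++
(s=2,f=7) a[fast]=5≠a[slow]=3 write a[3]=5 → slow++,fast++
(s=3,f=8) a[fast]=5=a[slow] dup → fast++
(s=3,f=9) a[fast]=6≠a[slow]=5 write a[4]=6 → slow++,fast++
(s=4,f=10) a[fast]=7≠a[slow]=6 write a[5]=7 → slow++,fast++
(s=5,f=11) a[fast]=9≠a[slow]=7 write a[6]=9 → slow++,fast++
(s=6,f=12) a[fast]=9=a[slow] dup → fast++
(s=6,f=13) a[fast]=11≠a[slow]=9 write a[7]=11 → slow++,fast++
(s=7,f=14) a[fast]=11=a[slow] dup → fast++
(s=7,f=15) a[fast]=11=a[slow] dup → fast++
(s=7,f=16) a[fast]=13≠a[slow]=11 write a[8]=13 → slow++,fast++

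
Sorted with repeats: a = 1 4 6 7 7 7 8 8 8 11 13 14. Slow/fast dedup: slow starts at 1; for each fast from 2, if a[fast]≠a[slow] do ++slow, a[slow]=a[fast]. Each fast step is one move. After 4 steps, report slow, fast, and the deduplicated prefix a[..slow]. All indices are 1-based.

(s=1,f=2) a[fast]=4≠a[slow]=1 write a[2]=4 → slow++,fast++
(s=2,f=3) a[fast]=6≠a[slow]=4 write a[3]=6 → slow++,fast++
(s=3,f=4) a[fast]=7≠a[slow]=6 write a[4]=7 → slow++,fast++
(s=4,f=5) a[fast]=7=a[slow] dup → fast++

slow=4, fast=6, prefix=[1, 4, 6, 7]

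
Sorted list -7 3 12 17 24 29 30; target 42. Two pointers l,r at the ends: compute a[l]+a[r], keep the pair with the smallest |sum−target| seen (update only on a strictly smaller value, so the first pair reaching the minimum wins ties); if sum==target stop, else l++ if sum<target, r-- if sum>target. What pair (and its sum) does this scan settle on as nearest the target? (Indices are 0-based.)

pair (12, 30) with sum 42 (|Δ|=0)

l=0 r=6: -7+30=23 d=19 *, l++
l=1 r=6: 3+30=33 d=9 *, l++
l=2 r=6: 12+30=42 d=0 *, stop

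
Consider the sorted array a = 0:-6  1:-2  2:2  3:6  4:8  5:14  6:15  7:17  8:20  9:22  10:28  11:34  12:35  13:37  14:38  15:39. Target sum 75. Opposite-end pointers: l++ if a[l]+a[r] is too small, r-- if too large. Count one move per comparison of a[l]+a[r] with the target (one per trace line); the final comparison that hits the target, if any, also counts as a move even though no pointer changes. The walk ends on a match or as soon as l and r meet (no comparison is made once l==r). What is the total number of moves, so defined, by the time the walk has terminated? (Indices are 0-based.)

[0,15] -6+39=33 <75 → l++
[1,15] -2+39=37 <75 → l++
[2,15] 2+39=41 <75 → l++
[3,15] 6+39=45 <75 → l++
[4,15] 8+39=47 <75 → l++
[5,15] 14+39=53 <75 → l++
[6,15] 15+39=54 <75 → l++
[7,15] 17+39=56 <75 → l++
[8,15] 20+39=59 <75 → l++
[9,15] 22+39=61 <75 → l++
[10,15] 28+39=67 <75 → l++
[11,15] 34+39=73 <75 → l++
[12,15] 35+39=74 <75 → l++
[13,15] 37+39=76 >75 → r--
[13,14] 37+38=75 → found

15 moves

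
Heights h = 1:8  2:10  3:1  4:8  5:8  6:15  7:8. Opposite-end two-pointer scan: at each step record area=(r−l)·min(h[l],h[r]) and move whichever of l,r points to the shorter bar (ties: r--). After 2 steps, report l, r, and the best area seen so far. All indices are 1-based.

l=2, r=6, best area=48

l=1 r=7: min(8,8)*6=48 best=48 *, r--
l=1 r=6: min(8,15)*5=40 best=48, l++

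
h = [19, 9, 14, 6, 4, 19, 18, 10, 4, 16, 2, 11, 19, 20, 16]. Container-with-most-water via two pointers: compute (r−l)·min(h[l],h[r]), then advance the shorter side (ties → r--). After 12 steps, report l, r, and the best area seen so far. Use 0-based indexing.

l=0 r=14: min(19,16)*14=224 best=224 *, r--
l=0 r=13: min(19,20)*13=247 best=247 *, l++
l=1 r=13: min(9,20)*12=108 best=247, l++
l=2 r=13: min(14,20)*11=154 best=247, l++
l=3 r=13: min(6,20)*10=60 best=247, l++
l=4 r=13: min(4,20)*9=36 best=247, l++
l=5 r=13: min(19,20)*8=152 best=247, l++
l=6 r=13: min(18,20)*7=126 best=247, l++
l=7 r=13: min(10,20)*6=60 best=247, l++
l=8 r=13: min(4,20)*5=20 best=247, l++
l=9 r=13: min(16,20)*4=64 best=247, l++
l=10 r=13: min(2,20)*3=6 best=247, l++

l=11, r=13, best area=247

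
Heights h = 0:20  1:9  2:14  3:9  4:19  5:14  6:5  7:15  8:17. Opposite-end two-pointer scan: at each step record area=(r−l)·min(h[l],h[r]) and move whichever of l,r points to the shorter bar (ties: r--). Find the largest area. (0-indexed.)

[0,8] min(20,17)*8=136 best=136 * → r--
[0,7] min(20,15)*7=105 best=136 → r--
[0,6] min(20,5)*6=30 best=136 → r--
[0,5] min(20,14)*5=70 best=136 → r--
[0,4] min(20,19)*4=76 best=136 → r--
[0,3] min(20,9)*3=27 best=136 → r--
[0,2] min(20,14)*2=28 best=136 → r--
[0,1] min(20,9)*1=9 best=136 → r--

max area = 136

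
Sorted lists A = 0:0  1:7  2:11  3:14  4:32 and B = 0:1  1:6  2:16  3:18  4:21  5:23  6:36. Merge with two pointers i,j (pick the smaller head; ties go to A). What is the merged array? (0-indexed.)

[0, 1, 6, 7, 11, 14, 16, 18, 21, 23, 32, 36]

[i=0,j=0] A[i]=0<=B[j]=1 take 0 → i++
[i=1,j=0] A[i]=7>B[j]=1 take 1 → j++
[i=1,j=1] A[i]=7>B[j]=6 take 6 → j++
[i=1,j=2] A[i]=7<=B[j]=16 take 7 → i++
[i=2,j=2] A[i]=11<=B[j]=16 take 11 → i++
[i=3,j=2] A[i]=14<=B[j]=16 take 14 → i++
[i=4,j=2] A[i]=32>B[j]=16 take 16 → j++
[i=4,j=3] A[i]=32>B[j]=18 take 18 → j++
[i=4,j=4] A[i]=32>B[j]=21 take 21 → j++
[i=4,j=5] A[i]=32>B[j]=23 take 23 → j++
[i=4,j=6] A[i]=32<=B[j]=36 take 32 → i++
[i=5,j=6] A done, take B[j]=36 → j++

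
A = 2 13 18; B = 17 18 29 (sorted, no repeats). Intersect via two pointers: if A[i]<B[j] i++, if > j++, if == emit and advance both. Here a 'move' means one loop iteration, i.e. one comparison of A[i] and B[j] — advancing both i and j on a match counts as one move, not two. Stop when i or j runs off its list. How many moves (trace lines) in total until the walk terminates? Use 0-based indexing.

i=0 j=0: 2<17, i++
i=1 j=0: 13<17, i++
i=2 j=0: 18>17, j++
i=2 j=1: 18==18 emit, i++,j++

4 moves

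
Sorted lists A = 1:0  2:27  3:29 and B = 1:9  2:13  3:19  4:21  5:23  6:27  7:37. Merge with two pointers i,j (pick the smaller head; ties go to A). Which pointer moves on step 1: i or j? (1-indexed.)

i=1 j=1: A[i]=0<=B[j]=9 take 0, i++

i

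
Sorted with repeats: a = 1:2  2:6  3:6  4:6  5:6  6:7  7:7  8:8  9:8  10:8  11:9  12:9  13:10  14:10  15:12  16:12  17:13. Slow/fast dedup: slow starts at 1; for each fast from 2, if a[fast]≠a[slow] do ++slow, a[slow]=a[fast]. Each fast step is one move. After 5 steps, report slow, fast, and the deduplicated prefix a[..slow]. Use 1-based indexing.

slow=1 fast=2: a[fast]=6≠a[slow]=2 write a[2]=6, slow++,fast++
slow=2 fast=3: a[fast]=6=a[slow] dup, fast++
slow=2 fast=4: a[fast]=6=a[slow] dup, fast++
slow=2 fast=5: a[fast]=6=a[slow] dup, fast++
slow=2 fast=6: a[fast]=7≠a[slow]=6 write a[3]=7, slow++,fast++

slow=3, fast=7, prefix=[2, 6, 7]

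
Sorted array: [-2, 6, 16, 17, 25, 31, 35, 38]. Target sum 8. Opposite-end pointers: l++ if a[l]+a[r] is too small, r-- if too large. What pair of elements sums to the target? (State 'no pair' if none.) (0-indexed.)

[0,7] -2+38=36 >8 → r--
[0,6] -2+35=33 >8 → r--
[0,5] -2+31=29 >8 → r--
[0,4] -2+25=23 >8 → r--
[0,3] -2+17=15 >8 → r--
[0,2] -2+16=14 >8 → r--
[0,1] -2+6=4 <8 → l++

no pair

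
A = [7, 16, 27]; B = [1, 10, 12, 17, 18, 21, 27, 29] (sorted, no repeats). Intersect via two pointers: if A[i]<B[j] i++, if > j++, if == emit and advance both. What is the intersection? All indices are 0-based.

intersection = [27]

[i=0,j=0] 7>1 → j++
[i=0,j=1] 7<10 → i++
[i=1,j=1] 16>10 → j++
[i=1,j=2] 16>12 → j++
[i=1,j=3] 16<17 → i++
[i=2,j=3] 27>17 → j++
[i=2,j=4] 27>18 → j++
[i=2,j=5] 27>21 → j++
[i=2,j=6] 27==27 emit → i++,j++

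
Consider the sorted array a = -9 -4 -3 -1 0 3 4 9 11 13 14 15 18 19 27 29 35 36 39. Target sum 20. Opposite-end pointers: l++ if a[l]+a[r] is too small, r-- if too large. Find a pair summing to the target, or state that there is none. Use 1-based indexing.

l=1 r=19: -9+39=30 >20, r--
l=1 r=18: -9+36=27 >20, r--
l=1 r=17: -9+35=26 >20, r--
l=1 r=16: -9+29=20, found

(-9, 29)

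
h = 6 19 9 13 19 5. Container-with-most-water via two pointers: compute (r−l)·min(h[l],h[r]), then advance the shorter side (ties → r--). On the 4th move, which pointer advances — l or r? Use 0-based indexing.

r

[0,5] min(6,5)*5=25 best=25 * → r--
[0,4] min(6,19)*4=24 best=25 → l++
[1,4] min(19,19)*3=57 best=57 * → r--
[1,3] min(19,13)*2=26 best=57 → r--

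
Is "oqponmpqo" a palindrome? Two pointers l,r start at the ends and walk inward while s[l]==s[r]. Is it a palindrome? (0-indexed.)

[0,8] 'o'=='o' → l++,r--
[1,7] 'q'=='q' → l++,r--
[2,6] 'p'=='p' → l++,r--
[3,5] 'o'!='m' → stop

not a palindrome (mismatch at 3,5)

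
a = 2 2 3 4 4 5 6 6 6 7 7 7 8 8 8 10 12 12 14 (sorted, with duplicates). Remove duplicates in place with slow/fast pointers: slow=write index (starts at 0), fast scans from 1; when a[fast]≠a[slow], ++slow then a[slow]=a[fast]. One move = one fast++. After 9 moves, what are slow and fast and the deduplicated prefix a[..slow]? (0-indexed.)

(s=0,f=1) a[fast]=2=a[slow] dup → fast++
(s=0,f=2) a[fast]=3≠a[slow]=2 write a[1]=3 → slow++,fast++
(s=1,f=3) a[fast]=4≠a[slow]=3 write a[2]=4 → slow++,fast++
(s=2,f=4) a[fast]=4=a[slow] dup → fast++
(s=2,f=5) a[fast]=5≠a[slow]=4 write a[3]=5 → slow++,fast++
(s=3,f=6) a[fast]=6≠a[slow]=5 write a[4]=6 → slow++,fast++
(s=4,f=7) a[fast]=6=a[slow] dup → fast++
(s=4,f=8) a[fast]=6=a[slow] dup → fast++
(s=4,f=9) a[fast]=7≠a[slow]=6 write a[5]=7 → slow++,fast++

slow=5, fast=10, prefix=[2, 3, 4, 5, 6, 7]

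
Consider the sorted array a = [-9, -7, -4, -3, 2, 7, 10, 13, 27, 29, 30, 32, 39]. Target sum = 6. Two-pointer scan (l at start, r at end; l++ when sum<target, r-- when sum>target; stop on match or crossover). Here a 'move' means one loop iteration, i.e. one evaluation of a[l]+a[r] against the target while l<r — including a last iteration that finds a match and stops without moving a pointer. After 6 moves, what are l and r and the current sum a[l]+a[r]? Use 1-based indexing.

l=2, r=8, sum=6

l=1 r=13: -9+39=30 >6, r--
l=1 r=12: -9+32=23 >6, r--
l=1 r=11: -9+30=21 >6, r--
l=1 r=10: -9+29=20 >6, r--
l=1 r=9: -9+27=18 >6, r--
l=1 r=8: -9+13=4 <6, l++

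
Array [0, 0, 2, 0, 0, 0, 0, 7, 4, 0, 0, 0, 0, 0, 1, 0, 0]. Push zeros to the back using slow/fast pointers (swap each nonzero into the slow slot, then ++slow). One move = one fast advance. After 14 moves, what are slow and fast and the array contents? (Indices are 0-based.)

(s=0,f=0) a[fast]=0 → fast++
(s=0,f=1) a[fast]=0 → fast++
(s=0,f=2) a[fast]=2≠0 swap→a[0]=2 → slow++,fast++
(s=1,f=3) a[fast]=0 → fast++
(s=1,f=4) a[fast]=0 → fast++
(s=1,f=5) a[fast]=0 → fast++
(s=1,f=6) a[fast]=0 → fast++
(s=1,f=7) a[fast]=7≠0 swap→a[1]=7 → slow++,fast++
(s=2,f=8) a[fast]=4≠0 swap→a[2]=4 → slow++,fast++
(s=3,f=9) a[fast]=0 → fast++
(s=3,f=10) a[fast]=0 → fast++
(s=3,f=11) a[fast]=0 → fast++
(s=3,f=12) a[fast]=0 → fast++
(s=3,f=13) a[fast]=0 → fast++

slow=3, fast=14, a=[2, 7, 4, 0, 0, 0, 0, 0, 0, 0, 0, 0, 0, 0, 1, 0, 0]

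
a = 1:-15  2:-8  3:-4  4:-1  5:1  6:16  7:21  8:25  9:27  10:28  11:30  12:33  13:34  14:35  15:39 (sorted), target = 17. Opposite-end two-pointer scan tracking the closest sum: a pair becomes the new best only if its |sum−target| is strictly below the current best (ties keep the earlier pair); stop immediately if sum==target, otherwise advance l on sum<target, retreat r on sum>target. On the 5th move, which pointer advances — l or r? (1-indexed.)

[1,15] -15+39=24 d=7 * → r--
[1,14] -15+35=20 d=3 * → r--
[1,13] -15+34=19 d=2 * → r--
[1,12] -15+33=18 d=1 * → r--
[1,11] -15+30=15 d=2 → l++

l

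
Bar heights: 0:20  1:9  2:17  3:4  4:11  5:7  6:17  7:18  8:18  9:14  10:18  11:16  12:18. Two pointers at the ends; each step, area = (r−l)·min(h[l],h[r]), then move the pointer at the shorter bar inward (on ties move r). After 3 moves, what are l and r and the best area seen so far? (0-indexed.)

l=0, r=9, best area=216

[0,12] min(20,18)*12=216 best=216 * → r--
[0,11] min(20,16)*11=176 best=216 → r--
[0,10] min(20,18)*10=180 best=216 → r--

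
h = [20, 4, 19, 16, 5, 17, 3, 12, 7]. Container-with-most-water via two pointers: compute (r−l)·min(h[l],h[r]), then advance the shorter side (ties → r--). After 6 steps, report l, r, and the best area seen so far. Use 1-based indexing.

[1,9] min(20,7)*8=56 best=56 * → r--
[1,8] min(20,12)*7=84 best=84 * → r--
[1,7] min(20,3)*6=18 best=84 → r--
[1,6] min(20,17)*5=85 best=85 * → r--
[1,5] min(20,5)*4=20 best=85 → r--
[1,4] min(20,16)*3=48 best=85 → r--

l=1, r=3, best area=85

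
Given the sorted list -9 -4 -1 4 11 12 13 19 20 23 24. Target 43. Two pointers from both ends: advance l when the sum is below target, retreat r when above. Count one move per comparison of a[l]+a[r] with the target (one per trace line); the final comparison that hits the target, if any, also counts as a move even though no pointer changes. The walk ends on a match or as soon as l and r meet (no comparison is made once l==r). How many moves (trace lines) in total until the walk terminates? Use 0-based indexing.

[0,10] -9+24=15 <43 → l++
[1,10] -4+24=20 <43 → l++
[2,10] -1+24=23 <43 → l++
[3,10] 4+24=28 <43 → l++
[4,10] 11+24=35 <43 → l++
[5,10] 12+24=36 <43 → l++
[6,10] 13+24=37 <43 → l++
[7,10] 19+24=43 → found

8 moves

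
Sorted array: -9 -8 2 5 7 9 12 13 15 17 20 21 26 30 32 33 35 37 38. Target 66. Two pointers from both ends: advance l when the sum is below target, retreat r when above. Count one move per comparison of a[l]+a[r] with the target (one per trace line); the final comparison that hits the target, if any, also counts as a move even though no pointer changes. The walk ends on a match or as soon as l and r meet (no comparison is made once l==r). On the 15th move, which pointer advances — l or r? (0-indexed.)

[0,18] -9+38=29 <66 → l++
[1,18] -8+38=30 <66 → l++
[2,18] 2+38=40 <66 → l++
[3,18] 5+38=43 <66 → l++
[4,18] 7+38=45 <66 → l++
[5,18] 9+38=47 <66 → l++
[6,18] 12+38=50 <66 → l++
[7,18] 13+38=51 <66 → l++
[8,18] 15+38=53 <66 → l++
[9,18] 17+38=55 <66 → l++
[10,18] 20+38=58 <66 → l++
[11,18] 21+38=59 <66 → l++
[12,18] 26+38=64 <66 → l++
[13,18] 30+38=68 >66 → r--
[13,17] 30+37=67 >66 → r--

r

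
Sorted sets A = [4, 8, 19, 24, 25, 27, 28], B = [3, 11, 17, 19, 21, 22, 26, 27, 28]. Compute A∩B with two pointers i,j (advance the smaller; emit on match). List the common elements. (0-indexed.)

intersection = [19, 27, 28]

i=0 j=0: 4>3, j++
i=0 j=1: 4<11, i++
i=1 j=1: 8<11, i++
i=2 j=1: 19>11, j++
i=2 j=2: 19>17, j++
i=2 j=3: 19==19 emit, i++,j++
i=3 j=4: 24>21, j++
i=3 j=5: 24>22, j++
i=3 j=6: 24<26, i++
i=4 j=6: 25<26, i++
i=5 j=6: 27>26, j++
i=5 j=7: 27==27 emit, i++,j++
i=6 j=8: 28==28 emit, i++,j++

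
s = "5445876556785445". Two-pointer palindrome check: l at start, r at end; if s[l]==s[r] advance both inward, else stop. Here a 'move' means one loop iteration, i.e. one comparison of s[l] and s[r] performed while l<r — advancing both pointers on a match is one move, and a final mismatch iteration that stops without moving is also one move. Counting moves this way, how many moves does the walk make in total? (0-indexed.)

l=0 r=15: '5'=='5', l++,r--
l=1 r=14: '4'=='4', l++,r--
l=2 r=13: '4'=='4', l++,r--
l=3 r=12: '5'=='5', l++,r--
l=4 r=11: '8'=='8', l++,r--
l=5 r=10: '7'=='7', l++,r--
l=6 r=9: '6'=='6', l++,r--
l=7 r=8: '5'=='5', l++,r--

8 moves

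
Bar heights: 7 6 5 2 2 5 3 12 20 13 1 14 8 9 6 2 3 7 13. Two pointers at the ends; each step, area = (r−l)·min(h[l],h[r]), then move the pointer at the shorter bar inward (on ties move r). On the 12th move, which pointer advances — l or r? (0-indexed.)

r

l=0 r=18: min(7,13)*18=126 best=126 *, l++
l=1 r=18: min(6,13)*17=102 best=126, l++
l=2 r=18: min(5,13)*16=80 best=126, l++
l=3 r=18: min(2,13)*15=30 best=126, l++
l=4 r=18: min(2,13)*14=28 best=126, l++
l=5 r=18: min(5,13)*13=65 best=126, l++
l=6 r=18: min(3,13)*12=36 best=126, l++
l=7 r=18: min(12,13)*11=132 best=132 *, l++
l=8 r=18: min(20,13)*10=130 best=132, r--
l=8 r=17: min(20,7)*9=63 best=132, r--
l=8 r=16: min(20,3)*8=24 best=132, r--
l=8 r=15: min(20,2)*7=14 best=132, r--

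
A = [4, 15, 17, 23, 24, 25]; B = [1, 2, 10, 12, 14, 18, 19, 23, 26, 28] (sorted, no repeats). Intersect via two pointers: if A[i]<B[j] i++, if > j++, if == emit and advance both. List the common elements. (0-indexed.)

i=0 j=0: 4>1, j++
i=0 j=1: 4>2, j++
i=0 j=2: 4<10, i++
i=1 j=2: 15>10, j++
i=1 j=3: 15>12, j++
i=1 j=4: 15>14, j++
i=1 j=5: 15<18, i++
i=2 j=5: 17<18, i++
i=3 j=5: 23>18, j++
i=3 j=6: 23>19, j++
i=3 j=7: 23==23 emit, i++,j++
i=4 j=8: 24<26, i++
i=5 j=8: 25<26, i++

intersection = [23]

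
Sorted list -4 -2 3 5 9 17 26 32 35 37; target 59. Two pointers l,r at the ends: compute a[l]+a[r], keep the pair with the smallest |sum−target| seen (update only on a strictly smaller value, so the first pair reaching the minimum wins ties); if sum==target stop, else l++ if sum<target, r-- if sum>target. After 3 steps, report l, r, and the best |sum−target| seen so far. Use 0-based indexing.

l=3, r=9, best |Δ|=19

l=0 r=9: -4+37=33 d=26 *, l++
l=1 r=9: -2+37=35 d=24 *, l++
l=2 r=9: 3+37=40 d=19 *, l++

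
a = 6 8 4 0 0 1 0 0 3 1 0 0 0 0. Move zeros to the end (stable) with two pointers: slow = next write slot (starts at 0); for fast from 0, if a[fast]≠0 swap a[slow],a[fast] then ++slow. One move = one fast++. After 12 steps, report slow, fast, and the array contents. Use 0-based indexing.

slow=6, fast=12, a=[6, 8, 4, 1, 3, 1, 0, 0, 0, 0, 0, 0, 0, 0]

(s=0,f=0) a[fast]=6≠0 swap→a[0]=6 → slow++,fast++
(s=1,f=1) a[fast]=8≠0 swap→a[1]=8 → slow++,fast++
(s=2,f=2) a[fast]=4≠0 swap→a[2]=4 → slow++,fast++
(s=3,f=3) a[fast]=0 → fast++
(s=3,f=4) a[fast]=0 → fast++
(s=3,f=5) a[fast]=1≠0 swap→a[3]=1 → slow++,fast++
(s=4,f=6) a[fast]=0 → fast++
(s=4,f=7) a[fast]=0 → fast++
(s=4,f=8) a[fast]=3≠0 swap→a[4]=3 → slow++,fast++
(s=5,f=9) a[fast]=1≠0 swap→a[5]=1 → slow++,fast++
(s=6,f=10) a[fast]=0 → fast++
(s=6,f=11) a[fast]=0 → fast++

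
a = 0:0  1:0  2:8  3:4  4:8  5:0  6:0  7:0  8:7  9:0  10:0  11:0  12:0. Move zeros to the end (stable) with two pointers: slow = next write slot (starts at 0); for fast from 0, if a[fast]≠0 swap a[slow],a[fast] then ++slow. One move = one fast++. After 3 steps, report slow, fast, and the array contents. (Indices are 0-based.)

slow=1, fast=3, a=[8, 0, 0, 4, 8, 0, 0, 0, 7, 0, 0, 0, 0]

slow=0 fast=0: a[fast]=0, fast++
slow=0 fast=1: a[fast]=0, fast++
slow=0 fast=2: a[fast]=8≠0 swap→a[0]=8, slow++,fast++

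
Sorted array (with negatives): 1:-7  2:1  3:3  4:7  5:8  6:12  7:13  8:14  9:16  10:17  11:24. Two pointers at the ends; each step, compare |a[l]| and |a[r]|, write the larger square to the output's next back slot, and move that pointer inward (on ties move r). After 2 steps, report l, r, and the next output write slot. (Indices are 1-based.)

l=1, r=9, next write slot=9

l=1 r=11: |-7|<=|24| out[11]=576, r--
l=1 r=10: |-7|<=|17| out[10]=289, r--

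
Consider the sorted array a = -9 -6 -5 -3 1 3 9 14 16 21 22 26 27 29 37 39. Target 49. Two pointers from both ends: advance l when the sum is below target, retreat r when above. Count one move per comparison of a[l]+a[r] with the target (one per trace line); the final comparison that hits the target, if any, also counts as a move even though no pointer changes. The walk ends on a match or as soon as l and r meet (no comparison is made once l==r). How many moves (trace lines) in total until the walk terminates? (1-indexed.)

14 moves

[1,16] -9+39=30 <49 → l++
[2,16] -6+39=33 <49 → l++
[3,16] -5+39=34 <49 → l++
[4,16] -3+39=36 <49 → l++
[5,16] 1+39=40 <49 → l++
[6,16] 3+39=42 <49 → l++
[7,16] 9+39=48 <49 → l++
[8,16] 14+39=53 >49 → r--
[8,15] 14+37=51 >49 → r--
[8,14] 14+29=43 <49 → l++
[9,14] 16+29=45 <49 → l++
[10,14] 21+29=50 >49 → r--
[10,13] 21+27=48 <49 → l++
[11,13] 22+27=49 → found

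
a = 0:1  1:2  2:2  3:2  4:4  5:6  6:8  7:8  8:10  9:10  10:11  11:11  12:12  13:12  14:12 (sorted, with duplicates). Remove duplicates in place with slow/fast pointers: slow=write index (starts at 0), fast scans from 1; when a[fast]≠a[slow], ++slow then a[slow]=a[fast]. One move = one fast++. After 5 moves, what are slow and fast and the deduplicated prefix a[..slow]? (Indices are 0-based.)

slow=3, fast=6, prefix=[1, 2, 4, 6]

(s=0,f=1) a[fast]=2≠a[slow]=1 write a[1]=2 → slow++,fast++
(s=1,f=2) a[fast]=2=a[slow] dup → fast++
(s=1,f=3) a[fast]=2=a[slow] dup → fast++
(s=1,f=4) a[fast]=4≠a[slow]=2 write a[2]=4 → slow++,fast++
(s=2,f=5) a[fast]=6≠a[slow]=4 write a[3]=6 → slow++,fast++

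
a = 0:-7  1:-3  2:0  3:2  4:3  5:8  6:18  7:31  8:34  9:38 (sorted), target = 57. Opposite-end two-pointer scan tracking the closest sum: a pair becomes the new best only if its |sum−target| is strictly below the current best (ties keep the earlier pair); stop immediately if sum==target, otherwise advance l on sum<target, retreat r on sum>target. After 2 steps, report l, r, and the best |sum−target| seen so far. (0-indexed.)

l=2, r=9, best |Δ|=22

[0,9] -7+38=31 d=26 * → l++
[1,9] -3+38=35 d=22 * → l++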